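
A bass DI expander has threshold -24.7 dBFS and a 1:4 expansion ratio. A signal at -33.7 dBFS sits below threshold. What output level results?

Undershoot = (-24.7) − (-33.7) = 9 dB.
At 1:4, that expands to 36 dB under threshold.
Output = -24.7 − 36 = -60.7 dBFS.

-60.7 dBFS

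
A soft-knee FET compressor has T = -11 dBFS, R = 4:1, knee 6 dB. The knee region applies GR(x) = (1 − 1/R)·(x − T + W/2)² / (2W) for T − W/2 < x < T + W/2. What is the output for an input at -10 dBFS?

x − T + W/2 = -10 − (-11) + 3 = 4.
GR = (1 − 1/4) × 4² / 12 = 0.75 × 16 / 12 = 1 dB.
Output = -10 − 1 = -11 dBFS.

-11 dBFS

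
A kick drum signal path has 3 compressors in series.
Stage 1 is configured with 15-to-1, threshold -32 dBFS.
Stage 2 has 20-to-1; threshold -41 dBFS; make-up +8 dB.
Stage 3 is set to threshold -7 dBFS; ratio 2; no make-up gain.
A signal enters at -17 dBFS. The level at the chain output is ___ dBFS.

Stage 1: -17 dBFS is 15 dB over -32 dBFS; at 15:1 that becomes 1 dB over, giving -31 dBFS.
Stage 2: overshoot 10 dB → 10/20 = 0.5 dB → -40.5 dBFS; +8 dB make-up → -32.5 dBFS.
Stage 3: -32.5 dBFS is at or below the -7 dBFS threshold — no compression; output -32.5 dBFS.

-32.5 dBFS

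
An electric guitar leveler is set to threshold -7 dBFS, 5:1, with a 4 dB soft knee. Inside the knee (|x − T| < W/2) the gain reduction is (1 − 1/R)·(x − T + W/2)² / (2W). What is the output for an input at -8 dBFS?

-8.1 dBFS

x − T + W/2 = -8 − (-7) + 2 = 1.
GR = (1 − 1/5) × 1² / 8 = 0.8 × 1 / 8 = 0.1 dB.
Output = -8 − 0.1 = -8.1 dBFS.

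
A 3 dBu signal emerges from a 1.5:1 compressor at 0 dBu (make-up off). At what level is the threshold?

Gain reduction = 3 − 0 = 3 dB; output overshoot = GR / (R − 1) = 3 / 0.5 = 6 dB.
Threshold = output − output overshoot = 0 − 6 = -6 dBu.

-6 dBu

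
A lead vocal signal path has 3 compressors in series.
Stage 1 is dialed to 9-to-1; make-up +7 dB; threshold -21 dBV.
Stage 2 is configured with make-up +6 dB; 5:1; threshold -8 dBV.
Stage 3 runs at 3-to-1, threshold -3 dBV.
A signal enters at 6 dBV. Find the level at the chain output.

-5 dBV

Stage 1: 6 dBV is 27 dB over -21 dBV; at 9:1 that becomes 3 dB over, giving -18 dBV; +7 dB make-up → -11 dBV.
Stage 2: -11 dBV is at or below the -8 dBV threshold — no compression; make-up brings it to -5 dBV.
Stage 3: -5 dBV is at or below the -3 dBV threshold — no compression; output -5 dBV.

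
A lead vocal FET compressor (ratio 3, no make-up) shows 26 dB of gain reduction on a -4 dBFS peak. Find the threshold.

Let T be the threshold. Output overshoot = (input overshoot)/R, so -30 − T = (-4 − T)/3.
3·(-30 − T) = -4 − T → 2·T = -90 − (-4) = -86.
T = -86/2 = -43 dBFS.

-43 dBFS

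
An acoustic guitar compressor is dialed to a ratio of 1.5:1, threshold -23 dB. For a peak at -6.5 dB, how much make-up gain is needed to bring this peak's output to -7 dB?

Overshoot 16.5 dB → 16.5/1.5 = 11 dB after compression, so the compressed level is -23 + 11 = -12 dB.
Make-up = target − compressed = -7 − (-12) = 5 dB.

5 dB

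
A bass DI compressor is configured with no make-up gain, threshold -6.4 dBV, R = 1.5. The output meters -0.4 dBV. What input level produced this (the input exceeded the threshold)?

That's 6 dB above the -6.4 dBV threshold.
Undo the ratio: input overshoot = 6 × 1.5 = 9 dB, giving input = 2.6 dBV.

2.6 dBV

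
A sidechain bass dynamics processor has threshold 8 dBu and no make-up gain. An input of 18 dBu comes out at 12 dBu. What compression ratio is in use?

Input overshoot = 18 − 8 = 10 dB; output overshoot = 12 − 8 = 4 dB.
Ratio = 10 / 4 = 2.5.

2.5:1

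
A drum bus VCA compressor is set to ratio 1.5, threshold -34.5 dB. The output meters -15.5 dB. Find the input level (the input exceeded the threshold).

Post-compression overshoot = -15.5 − (-34.5) = 19 dB.
Before 1.5:1 compression the overshoot was 19 × 1.5 = 28.5 dB, so input = -34.5 + 28.5 = -6 dB.

-6 dB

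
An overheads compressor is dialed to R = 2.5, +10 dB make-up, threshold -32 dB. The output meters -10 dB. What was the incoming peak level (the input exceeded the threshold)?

-2 dB

Stripping the +10 dB make-up gives -20 dB at the gain stage.
Post-compression overshoot = -20 − (-32) = 12 dB.
Before 2.5:1 compression the overshoot was 12 × 2.5 = 30 dB, so input = -32 + 30 = -2 dB.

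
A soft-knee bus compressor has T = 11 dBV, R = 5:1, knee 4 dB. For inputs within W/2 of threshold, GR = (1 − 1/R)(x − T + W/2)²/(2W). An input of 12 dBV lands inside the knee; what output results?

x − T + W/2 = 12 − 11 + 2 = 3.
GR = (1 − 1/5) × 3² / 8 = 0.8 × 9 / 8 = 0.9 dB.
Output = 12 − 0.9 = 11.1 dBV.

11.1 dBV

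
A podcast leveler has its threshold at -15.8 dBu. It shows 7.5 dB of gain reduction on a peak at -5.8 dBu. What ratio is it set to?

4:1

Input overshoot = -5.8 − (-15.8) = 10 dB.
Output overshoot = 10 − 7.5 = 2.5 dB.
Ratio = input overshoot / output overshoot = 10 / 2.5 = 4.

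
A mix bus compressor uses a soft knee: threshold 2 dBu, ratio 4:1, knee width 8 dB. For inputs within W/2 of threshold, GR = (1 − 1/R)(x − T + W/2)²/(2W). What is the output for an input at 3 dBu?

1.828125 dBu

x − T + W/2 = 3 − 2 + 4 = 5.
GR = (1 − 1/4) × 5² / 16 = 0.75 × 25 / 16 = 1.171875 dB.
Output = 3 − 1.171875 = 1.828125 dBu.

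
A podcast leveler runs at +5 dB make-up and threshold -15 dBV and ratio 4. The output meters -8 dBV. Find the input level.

Before make-up, the level was -8 − 5 = -13 dBV.
The compressed level sits -13 − (-15) = 2 dB over threshold.
Input overshoot = R × output overshoot = 8 dB → input = -15 + 8 = -7 dBV.

-7 dBV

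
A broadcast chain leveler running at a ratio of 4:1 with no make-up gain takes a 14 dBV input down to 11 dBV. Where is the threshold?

10 dBV

Gain reduction = 14 − 11 = 3 dB; output overshoot = GR / (R − 1) = 3 / 3 = 1 dB.
Threshold = output − output overshoot = 11 − 1 = 10 dBV.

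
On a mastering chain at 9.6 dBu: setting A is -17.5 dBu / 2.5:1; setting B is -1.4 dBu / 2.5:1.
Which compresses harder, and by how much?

A: 27.1 dB over, compressed to 10.84 dB over, so 16.26 dB of GR.
B: 11 dB over, compressed to 4.4 dB over, so 6.6 dB of GR.
Difference: 9.66 dB in favour of A.

A, by 9.66 dB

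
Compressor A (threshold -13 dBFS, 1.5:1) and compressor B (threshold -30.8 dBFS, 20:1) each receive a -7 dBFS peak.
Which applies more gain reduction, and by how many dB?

B, by 20.61 dB

A: GR = 6 − 6/1.5 = 2 dB.
B: GR = 23.8 − 23.8/20 = 22.61 dB.
Difference: 20.61 dB in favour of B.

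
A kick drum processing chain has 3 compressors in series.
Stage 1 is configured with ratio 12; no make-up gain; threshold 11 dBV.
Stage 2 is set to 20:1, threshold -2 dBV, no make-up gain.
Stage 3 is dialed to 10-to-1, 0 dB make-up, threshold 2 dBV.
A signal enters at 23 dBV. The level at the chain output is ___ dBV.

-1.3 dBV

Stage 1: overshoot 12 dB → 12/12 = 1 dB → 12 dBV.
Stage 2: 14 dB above -2 dBV, reduced 20:1 to 0.7 dB above → -1.3 dBV.
Stage 3: -1.3 dBV is at or below the 2 dBV threshold — no compression; output -1.3 dBV.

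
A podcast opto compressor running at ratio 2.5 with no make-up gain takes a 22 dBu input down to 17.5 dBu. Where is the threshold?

14.5 dBu

Let T be the threshold. Output overshoot = (input overshoot)/R, so 17.5 − T = (22 − T)/2.5.
2.5·(17.5 − T) = 22 − T → 1.5·T = 43.75 − 22 = 21.75.
T = 21.75/1.5 = 14.5 dBu.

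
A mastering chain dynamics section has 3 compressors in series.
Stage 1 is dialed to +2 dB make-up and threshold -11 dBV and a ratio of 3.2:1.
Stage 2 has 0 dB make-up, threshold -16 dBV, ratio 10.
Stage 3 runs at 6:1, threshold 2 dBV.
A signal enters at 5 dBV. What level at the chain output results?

-14.8 dBV

Stage 1: 5 dBV is 16 dB over -11 dBV; at 3.2:1 that becomes 5 dB over, giving -6 dBV; +2 dB make-up → -4 dBV.
Stage 2: -4 dBV is 12 dB over -16 dBV; at 10:1 that becomes 1.2 dB over, giving -14.8 dBV.
Stage 3: -14.8 dBV ≤ 2 dBV, so stage 3 doesn't engage; output -14.8 dBV.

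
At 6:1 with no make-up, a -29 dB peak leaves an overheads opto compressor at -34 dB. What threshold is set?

Input is 6 dB above T (since output overshoot × R = input overshoot: (-34 − T)·6 = -29 − T gives T = -35 dB).
Check: -35 + (-29 − (-35))/6 = -35 + 1 = -34 dB. ✓

-35 dB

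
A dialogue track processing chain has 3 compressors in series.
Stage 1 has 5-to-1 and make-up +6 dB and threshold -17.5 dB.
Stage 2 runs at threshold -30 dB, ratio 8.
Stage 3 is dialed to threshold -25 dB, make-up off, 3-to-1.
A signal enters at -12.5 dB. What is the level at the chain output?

-27.5625 dB

Stage 1: 5 dB above -17.5 dB, reduced 5:1 to 1 dB above → -16.5 dB; +6 dB make-up → -10.5 dB.
Stage 2: overshoot 19.5 dB → 19.5/8 = 2.4375 dB → -27.5625 dB.
Stage 3: -27.5625 dB is at or below the -25 dB threshold — no compression; output -27.5625 dB.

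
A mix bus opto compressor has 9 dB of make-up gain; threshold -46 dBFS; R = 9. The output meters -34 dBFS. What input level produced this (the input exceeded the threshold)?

Before make-up, the level was -34 − 9 = -43 dBFS.
Post-compression overshoot = -43 − (-46) = 3 dB.
Before 9:1 compression the overshoot was 3 × 9 = 27 dB, so input = -46 + 27 = -19 dBFS.

-19 dBFS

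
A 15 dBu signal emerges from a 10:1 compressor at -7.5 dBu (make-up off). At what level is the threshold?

Input is 25 dB above T (since output overshoot × R = input overshoot: (-7.5 − T)·10 = 15 − T gives T = -10 dBu).
Check: -10 + (15 − (-10))/10 = -10 + 2.5 = -7.5 dBu. ✓

-10 dBu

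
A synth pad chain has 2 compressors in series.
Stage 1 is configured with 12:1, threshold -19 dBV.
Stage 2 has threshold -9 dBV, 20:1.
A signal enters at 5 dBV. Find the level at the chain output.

-17 dBV

Stage 1: 24 dB above -19 dBV, reduced 12:1 to 2 dB above → -17 dBV.
Stage 2: -17 dBV is at or below the -9 dBV threshold — no compression; output -17 dBV.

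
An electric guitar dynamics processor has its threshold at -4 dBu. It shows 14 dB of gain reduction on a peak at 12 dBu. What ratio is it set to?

Input overshoot = 12 − (-4) = 16 dB.
Output overshoot = 16 − 14 = 2 dB.
Ratio = input overshoot / output overshoot = 16 / 2 = 8.

8:1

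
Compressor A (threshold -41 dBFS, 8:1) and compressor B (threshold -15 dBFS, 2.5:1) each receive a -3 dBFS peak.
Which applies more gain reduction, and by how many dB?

A: 38 dB over, compressed to 4.75 dB over, so 33.25 dB of GR.
B: 12 dB over, compressed to 4.8 dB over, so 7.2 dB of GR.
Difference: 26.05 dB in favour of A.

A, by 26.05 dB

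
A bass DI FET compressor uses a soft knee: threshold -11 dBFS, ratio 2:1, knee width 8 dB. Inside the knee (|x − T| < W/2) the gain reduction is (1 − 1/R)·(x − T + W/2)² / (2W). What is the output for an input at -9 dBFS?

x − T + W/2 = -9 − (-11) + 4 = 6.
GR = (1 − 1/2) × 6² / 16 = 0.5 × 36 / 16 = 1.125 dB.
Output = -9 − 1.125 = -10.125 dBFS.

-10.125 dBFS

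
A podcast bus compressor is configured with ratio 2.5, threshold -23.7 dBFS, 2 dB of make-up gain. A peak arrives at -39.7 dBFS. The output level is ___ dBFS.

-37.7 dBFS

-39.7 dBFS is 16 dB below the -23.7 dBFS threshold, so no gain reduction is applied.
Make-up gain adds 2 dB: -39.7 + 2 = -37.7 dBFS.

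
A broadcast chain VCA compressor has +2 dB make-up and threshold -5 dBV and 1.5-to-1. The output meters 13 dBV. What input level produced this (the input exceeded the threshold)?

Stripping the +2 dB make-up gives 11 dBV at the gain stage.
The compressed level sits 11 − (-5) = 16 dB over threshold.
Input overshoot = R × output overshoot = 24 dB → input = -5 + 24 = 19 dBV.

19 dBV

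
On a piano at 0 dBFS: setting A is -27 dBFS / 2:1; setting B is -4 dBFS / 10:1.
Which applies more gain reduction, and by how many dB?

A, by 9.9 dB

A: overshoot 27 dB → output overshoot 13.5 dB → GR 13.5 dB.
B: overshoot 4 dB → output overshoot 0.4 dB → GR 3.6 dB.
A reduces 9.9 dB more.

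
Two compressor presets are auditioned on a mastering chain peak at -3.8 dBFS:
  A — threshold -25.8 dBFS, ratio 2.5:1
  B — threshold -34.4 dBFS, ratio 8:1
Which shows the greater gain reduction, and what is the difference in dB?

A: overshoot 22 dB → output overshoot 8.8 dB → GR 13.2 dB.
B: overshoot 30.6 dB → output overshoot 3.825 dB → GR 26.775 dB.
B applies 13.575 dB more gain reduction.

B, by 13.575 dB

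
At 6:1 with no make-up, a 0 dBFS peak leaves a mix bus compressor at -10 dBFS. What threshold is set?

-12 dBFS

Input is 12 dB above T (since output overshoot × R = input overshoot: (-10 − T)·6 = 0 − T gives T = -12 dBFS).
Check: -12 + (0 − (-12))/6 = -12 + 2 = -10 dBFS. ✓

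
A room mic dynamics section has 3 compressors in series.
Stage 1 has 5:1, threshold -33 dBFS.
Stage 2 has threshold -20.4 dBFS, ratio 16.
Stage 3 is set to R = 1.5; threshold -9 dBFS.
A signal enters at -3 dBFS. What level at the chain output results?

-27 dBFS

Stage 1: -3 dBFS is 30 dB over -33 dBFS; at 5:1 that becomes 6 dB over, giving -27 dBFS.
Stage 2: -27 dBFS ≤ -20.4 dBFS, so stage 2 doesn't engage; output -27 dBFS.
Stage 3: below threshold (-27 ≤ -9); passes unchanged; output -27 dBFS.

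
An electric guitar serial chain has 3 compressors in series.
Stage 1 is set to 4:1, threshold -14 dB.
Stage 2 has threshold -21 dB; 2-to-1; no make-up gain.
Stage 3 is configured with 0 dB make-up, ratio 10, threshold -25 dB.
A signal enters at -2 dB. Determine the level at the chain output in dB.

Stage 1: 12 dB above -14 dB, reduced 4:1 to 3 dB above → -11 dB.
Stage 2: overshoot 10 dB → 10/2 = 5 dB → -16 dB.
Stage 3: -16 dB is 9 dB over -25 dB; at 10:1 that becomes 0.9 dB over, giving -24.1 dB.

-24.1 dB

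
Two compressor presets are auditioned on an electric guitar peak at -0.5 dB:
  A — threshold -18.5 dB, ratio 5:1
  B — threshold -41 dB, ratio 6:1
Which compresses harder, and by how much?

A: overshoot 18 dB → output overshoot 3.6 dB → GR 14.4 dB.
B: overshoot 40.5 dB → output overshoot 6.75 dB → GR 33.75 dB.
B reduces 19.35 dB more.

B, by 19.35 dB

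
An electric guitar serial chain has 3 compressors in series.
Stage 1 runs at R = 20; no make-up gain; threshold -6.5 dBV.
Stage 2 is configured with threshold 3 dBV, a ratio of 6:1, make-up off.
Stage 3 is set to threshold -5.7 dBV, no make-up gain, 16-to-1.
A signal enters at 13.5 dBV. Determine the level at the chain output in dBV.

-5.6875 dBV

Stage 1: overshoot 20 dB → 20/20 = 1 dB → -5.5 dBV.
Stage 2: -5.5 dBV ≤ 3 dBV, so stage 2 doesn't engage; output -5.5 dBV.
Stage 3: overshoot 0.2 dB → 0.2/16 = 0.0125 dB → -5.6875 dBV.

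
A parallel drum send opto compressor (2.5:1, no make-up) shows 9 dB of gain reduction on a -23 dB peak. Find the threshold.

Let T be the threshold. Output overshoot = (input overshoot)/R, so -32 − T = (-23 − T)/2.5.
2.5·(-32 − T) = -23 − T → 1.5·T = -80 − (-23) = -57.
T = -57/1.5 = -38 dB.

-38 dB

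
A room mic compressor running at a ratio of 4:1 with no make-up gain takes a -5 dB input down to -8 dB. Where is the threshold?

Input is 4 dB above T (since output overshoot × R = input overshoot: (-8 − T)·4 = -5 − T gives T = -9 dB).
Check: -9 + (-5 − (-9))/4 = -9 + 1 = -8 dB. ✓

-9 dB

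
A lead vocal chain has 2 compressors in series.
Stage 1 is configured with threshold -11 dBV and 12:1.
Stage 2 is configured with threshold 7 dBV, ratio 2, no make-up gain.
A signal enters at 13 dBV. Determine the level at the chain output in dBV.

Stage 1: 13 dBV is 24 dB over -11 dBV; at 12:1 that becomes 2 dB over, giving -9 dBV.
Stage 2: -9 dBV is at or below the 7 dBV threshold — no compression; output -9 dBV.

-9 dBV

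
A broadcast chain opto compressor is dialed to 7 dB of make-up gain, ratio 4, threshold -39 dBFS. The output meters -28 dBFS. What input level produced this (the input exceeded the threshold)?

Stripping the +7 dB make-up gives -35 dBFS at the gain stage.
The compressed level sits -35 − (-39) = 4 dB over threshold.
Input overshoot = R × output overshoot = 16 dB → input = -39 + 16 = -23 dBFS.

-23 dBFS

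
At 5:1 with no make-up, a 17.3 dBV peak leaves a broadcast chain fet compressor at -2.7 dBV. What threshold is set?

Input is 25 dB above T (since output overshoot × R = input overshoot: (-2.7 − T)·5 = 17.3 − T gives T = -7.7 dBV).
Check: -7.7 + (17.3 − (-7.7))/5 = -7.7 + 5 = -2.7 dBV. ✓

-7.7 dBV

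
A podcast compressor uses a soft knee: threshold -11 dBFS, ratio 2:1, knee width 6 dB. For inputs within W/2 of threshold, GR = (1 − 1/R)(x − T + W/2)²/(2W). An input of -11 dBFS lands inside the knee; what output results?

-11.375 dBFS

x − T + W/2 = -11 − (-11) + 3 = 3.
GR = (1 − 1/2) × 3² / 12 = 0.5 × 9 / 12 = 0.375 dB.
Output = -11 − 0.375 = -11.375 dBFS.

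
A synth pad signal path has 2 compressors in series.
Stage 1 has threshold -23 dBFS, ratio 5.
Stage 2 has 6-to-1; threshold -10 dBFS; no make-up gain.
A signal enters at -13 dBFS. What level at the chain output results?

Stage 1: overshoot 10 dB → 10/5 = 2 dB → -21 dBFS.
Stage 2: below threshold (-21 ≤ -10); passes unchanged; output -21 dBFS.

-21 dBFS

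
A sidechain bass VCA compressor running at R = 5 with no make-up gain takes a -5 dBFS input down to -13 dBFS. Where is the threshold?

Let T be the threshold. Output overshoot = (input overshoot)/R, so -13 − T = (-5 − T)/5.
5·(-13 − T) = -5 − T → 4·T = -65 − (-5) = -60.
T = -60/4 = -15 dBFS.

-15 dBFS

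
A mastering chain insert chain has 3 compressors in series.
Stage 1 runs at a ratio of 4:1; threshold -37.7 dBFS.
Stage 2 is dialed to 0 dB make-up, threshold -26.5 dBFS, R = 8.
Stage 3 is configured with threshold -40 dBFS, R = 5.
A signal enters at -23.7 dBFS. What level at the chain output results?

Stage 1: -23.7 dBFS is 14 dB over -37.7 dBFS; at 4:1 that becomes 3.5 dB over, giving -34.2 dBFS.
Stage 2: -34.2 dBFS is at or below the -26.5 dBFS threshold — no compression; output -34.2 dBFS.
Stage 3: 5.8 dB above -40 dBFS, reduced 5:1 to 1.16 dB above → -38.84 dBFS.

-38.84 dBFS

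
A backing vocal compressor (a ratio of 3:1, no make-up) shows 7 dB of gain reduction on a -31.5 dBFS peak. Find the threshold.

Input is 10.5 dB above T (since output overshoot × R = input overshoot: (-38.5 − T)·3 = -31.5 − T gives T = -42 dBFS).
Check: -42 + (-31.5 − (-42))/3 = -42 + 3.5 = -38.5 dBFS. ✓

-42 dBFS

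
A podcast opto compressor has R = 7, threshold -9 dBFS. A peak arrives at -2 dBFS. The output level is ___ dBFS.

-8 dBFS

The input is 7 dB above the -9 dBFS threshold.
7:1 compression reduces that to 7/7 = 1 dB over.
Output = -9 + 1 = -8 dBFS.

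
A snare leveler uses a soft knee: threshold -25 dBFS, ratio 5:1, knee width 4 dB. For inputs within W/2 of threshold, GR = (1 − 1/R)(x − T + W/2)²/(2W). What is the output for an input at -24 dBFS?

-24.9 dBFS

x − T + W/2 = -24 − (-25) + 2 = 3.
GR = (1 − 1/5) × 3² / 8 = 0.8 × 9 / 8 = 0.9 dB.
Output = -24 − 0.9 = -24.9 dBFS.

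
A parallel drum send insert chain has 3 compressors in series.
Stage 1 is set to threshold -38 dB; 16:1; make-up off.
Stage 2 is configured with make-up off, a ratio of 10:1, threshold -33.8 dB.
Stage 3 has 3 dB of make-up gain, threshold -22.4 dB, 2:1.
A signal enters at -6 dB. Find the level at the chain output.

-33 dB

Stage 1: overshoot 32 dB → 32/16 = 2 dB → -36 dB.
Stage 2: -36 dB ≤ -33.8 dB, so stage 2 doesn't engage; output -36 dB.
Stage 3: below threshold (-36 ≤ -22.4); passes unchanged; make-up brings it to -33 dB.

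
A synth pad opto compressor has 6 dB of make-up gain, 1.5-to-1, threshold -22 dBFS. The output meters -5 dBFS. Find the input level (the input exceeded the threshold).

-5.5 dBFS

Remove make-up: -5 − 6 = -11 dBFS.
That's 11 dB above the -22 dBFS threshold.
Input overshoot = R × output overshoot = 16.5 dB → input = -22 + 16.5 = -5.5 dBFS.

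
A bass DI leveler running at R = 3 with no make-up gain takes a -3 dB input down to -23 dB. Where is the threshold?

Let T be the threshold. Output overshoot = (input overshoot)/R, so -23 − T = (-3 − T)/3.
3·(-23 − T) = -3 − T → 2·T = -69 − (-3) = -66.
T = -66/2 = -33 dB.

-33 dB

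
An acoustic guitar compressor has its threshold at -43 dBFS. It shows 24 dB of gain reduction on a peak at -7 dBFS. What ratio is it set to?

Input overshoot = -7 − (-43) = 36 dB.
Output overshoot = 36 − 24 = 12 dB.
Ratio = input overshoot / output overshoot = 36 / 12 = 3.

3:1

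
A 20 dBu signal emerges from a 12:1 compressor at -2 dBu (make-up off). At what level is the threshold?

Input is 24 dB above T (since output overshoot × R = input overshoot: (-2 − T)·12 = 20 − T gives T = -4 dBu).
Check: -4 + (20 − (-4))/12 = -4 + 2 = -2 dBu. ✓

-4 dBu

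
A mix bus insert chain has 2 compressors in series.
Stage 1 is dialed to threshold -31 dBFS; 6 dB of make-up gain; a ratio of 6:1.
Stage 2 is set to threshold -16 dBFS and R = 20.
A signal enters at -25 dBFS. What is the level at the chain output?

-24 dBFS

Stage 1: -25 dBFS is 6 dB over -31 dBFS; at 6:1 that becomes 1 dB over, giving -30 dBFS; +6 dB make-up → -24 dBFS.
Stage 2: below threshold (-24 ≤ -16); passes unchanged; output -24 dBFS.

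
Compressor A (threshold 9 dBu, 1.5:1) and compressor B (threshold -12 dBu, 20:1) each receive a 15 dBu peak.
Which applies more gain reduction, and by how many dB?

B, by 23.65 dB

A: 6 dB over, compressed to 4 dB over, so 2 dB of GR.
B: 27 dB over, compressed to 1.35 dB over, so 25.65 dB of GR.
B reduces 23.65 dB more.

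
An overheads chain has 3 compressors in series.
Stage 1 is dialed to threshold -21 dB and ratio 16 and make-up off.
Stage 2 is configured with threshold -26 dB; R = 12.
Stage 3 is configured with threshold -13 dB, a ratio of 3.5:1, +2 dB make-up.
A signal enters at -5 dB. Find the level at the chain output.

-23.5 dB

Stage 1: 16 dB above -21 dB, reduced 16:1 to 1 dB above → -20 dB.
Stage 2: overshoot 6 dB → 6/12 = 0.5 dB → -25.5 dB.
Stage 3: below threshold (-25.5 ≤ -13); passes unchanged; make-up brings it to -23.5 dB.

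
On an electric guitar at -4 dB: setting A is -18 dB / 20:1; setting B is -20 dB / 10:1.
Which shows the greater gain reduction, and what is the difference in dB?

A: 14 dB over, compressed to 0.7 dB over, so 13.3 dB of GR.
B: 16 dB over, compressed to 1.6 dB over, so 14.4 dB of GR.
B reduces 1.1 dB more.

B, by 1.1 dB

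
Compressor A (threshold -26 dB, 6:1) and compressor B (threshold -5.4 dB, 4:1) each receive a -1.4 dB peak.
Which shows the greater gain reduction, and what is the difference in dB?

A, by 17.5 dB

A: overshoot 24.6 dB → output overshoot 4.1 dB → GR 20.5 dB.
B: overshoot 4 dB → output overshoot 1 dB → GR 3 dB.
Difference: 17.5 dB in favour of A.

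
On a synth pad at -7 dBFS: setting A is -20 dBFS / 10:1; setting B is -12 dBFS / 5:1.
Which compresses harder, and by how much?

A: 13 dB over, compressed to 1.3 dB over, so 11.7 dB of GR.
B: 5 dB over, compressed to 1 dB over, so 4 dB of GR.
Difference: 7.7 dB in favour of A.

A, by 7.7 dB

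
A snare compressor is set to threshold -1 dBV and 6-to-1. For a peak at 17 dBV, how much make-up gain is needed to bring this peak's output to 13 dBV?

Overshoot 18 dB → 18/6 = 3 dB after compression, so the compressed level is -1 + 3 = 2 dBV.
Make-up = target − compressed = 13 − 2 = 11 dB.

11 dB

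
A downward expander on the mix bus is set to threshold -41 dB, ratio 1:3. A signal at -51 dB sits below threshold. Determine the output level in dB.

Undershoot = (-41) − (-51) = 10 dB.
At 1:3, that expands to 30 dB under threshold.
Output = -41 − 30 = -71 dB.

-71 dB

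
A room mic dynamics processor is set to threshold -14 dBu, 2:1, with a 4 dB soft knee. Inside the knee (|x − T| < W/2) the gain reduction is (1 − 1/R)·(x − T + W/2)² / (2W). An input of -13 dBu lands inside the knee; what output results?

-13.5625 dBu

x − T + W/2 = -13 − (-14) + 2 = 3.
GR = (1 − 1/2) × 3² / 8 = 0.5 × 9 / 8 = 0.5625 dB.
Output = -13 − 0.5625 = -13.5625 dBu.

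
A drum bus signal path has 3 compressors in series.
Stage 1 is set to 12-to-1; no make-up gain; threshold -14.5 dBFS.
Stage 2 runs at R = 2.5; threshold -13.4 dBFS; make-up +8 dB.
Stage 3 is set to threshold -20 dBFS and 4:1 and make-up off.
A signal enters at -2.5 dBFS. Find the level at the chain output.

-16.375 dBFS

Stage 1: overshoot 12 dB → 12/12 = 1 dB → -13.5 dBFS.
Stage 2: below threshold (-13.5 ≤ -13.4); passes unchanged; make-up brings it to -5.5 dBFS.
Stage 3: 14.5 dB above -20 dBFS, reduced 4:1 to 3.625 dB above → -16.375 dBFS.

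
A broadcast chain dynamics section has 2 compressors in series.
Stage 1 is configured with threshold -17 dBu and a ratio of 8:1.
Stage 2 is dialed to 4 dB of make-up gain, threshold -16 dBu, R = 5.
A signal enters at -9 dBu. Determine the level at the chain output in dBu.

Stage 1: overshoot 8 dB → 8/8 = 1 dB → -16 dBu.
Stage 2: -16 dBu ≤ -16 dBu, so stage 2 doesn't engage; make-up brings it to -12 dBu.

-12 dBu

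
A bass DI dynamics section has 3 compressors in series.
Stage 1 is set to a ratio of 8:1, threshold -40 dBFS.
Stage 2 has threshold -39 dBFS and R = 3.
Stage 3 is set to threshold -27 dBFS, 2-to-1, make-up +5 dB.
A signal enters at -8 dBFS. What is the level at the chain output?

-33 dBFS

Stage 1: 32 dB above -40 dBFS, reduced 8:1 to 4 dB above → -36 dBFS.
Stage 2: -36 dBFS is 3 dB over -39 dBFS; at 3:1 that becomes 1 dB over, giving -38 dBFS.
Stage 3: -38 dBFS ≤ -27 dBFS, so stage 3 doesn't engage; make-up brings it to -33 dBFS.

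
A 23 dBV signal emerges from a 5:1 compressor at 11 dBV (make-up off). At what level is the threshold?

8 dBV

Let T be the threshold. Output overshoot = (input overshoot)/R, so 11 − T = (23 − T)/5.
5·(11 − T) = 23 − T → 4·T = 55 − 23 = 32.
T = 32/4 = 8 dBV.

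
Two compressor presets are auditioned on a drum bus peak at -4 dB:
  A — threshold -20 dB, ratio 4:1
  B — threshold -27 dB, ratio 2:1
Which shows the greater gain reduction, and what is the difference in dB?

A: 16 dB over, compressed to 4 dB over, so 12 dB of GR.
B: 23 dB over, compressed to 11.5 dB over, so 11.5 dB of GR.
A reduces 0.5 dB more.

A, by 0.5 dB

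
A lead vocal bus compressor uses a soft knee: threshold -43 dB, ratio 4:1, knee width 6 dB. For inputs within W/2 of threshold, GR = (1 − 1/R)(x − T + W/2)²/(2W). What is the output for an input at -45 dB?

-45.0625 dB

x − T + W/2 = -45 − (-43) + 3 = 1.
GR = (1 − 1/4) × 1² / 12 = 0.75 × 1 / 12 = 0.0625 dB.
Output = -45 − 0.0625 = -45.0625 dB.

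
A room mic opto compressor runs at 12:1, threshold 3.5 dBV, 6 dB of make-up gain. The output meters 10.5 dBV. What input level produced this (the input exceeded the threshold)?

Before make-up, the level was 10.5 − 6 = 4.5 dBV.
Post-compression overshoot = 4.5 − 3.5 = 1 dB.
Input overshoot = R × output overshoot = 12 dB → input = 3.5 + 12 = 15.5 dBV.

15.5 dBV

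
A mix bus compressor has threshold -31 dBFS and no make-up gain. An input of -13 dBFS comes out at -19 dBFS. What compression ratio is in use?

1.5:1

Input overshoot = -13 − (-31) = 18 dB; output overshoot = -19 − (-31) = 12 dB.
Ratio = 18 / 12 = 1.5.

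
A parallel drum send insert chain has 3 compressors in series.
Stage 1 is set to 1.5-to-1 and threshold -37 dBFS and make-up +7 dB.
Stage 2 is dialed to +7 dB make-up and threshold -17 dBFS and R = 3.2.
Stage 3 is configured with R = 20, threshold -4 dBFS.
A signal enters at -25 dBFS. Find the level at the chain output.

Stage 1: overshoot 12 dB → 12/1.5 = 8 dB → -29 dBFS; +7 dB make-up → -22 dBFS.
Stage 2: below threshold (-22 ≤ -17); passes unchanged; make-up brings it to -15 dBFS.
Stage 3: -15 dBFS is at or below the -4 dBFS threshold — no compression; output -15 dBFS.

-15 dBFS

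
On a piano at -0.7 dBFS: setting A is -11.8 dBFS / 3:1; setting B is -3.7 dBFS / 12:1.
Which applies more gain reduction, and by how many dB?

A: GR = 11.1 − 11.1/3 = 7.4 dB.
B: GR = 3 − 3/12 = 2.75 dB.
A reduces 4.65 dB more.

A, by 4.65 dB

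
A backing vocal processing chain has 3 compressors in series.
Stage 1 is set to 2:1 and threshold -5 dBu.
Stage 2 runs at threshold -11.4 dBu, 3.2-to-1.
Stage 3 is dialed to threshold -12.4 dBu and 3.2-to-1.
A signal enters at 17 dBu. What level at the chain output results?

-10.388281 dBu

Stage 1: 22 dB above -5 dBu, reduced 2:1 to 11 dB above → 6 dBu.
Stage 2: overshoot 17.4 dB → 17.4/3.2 = 5.4375 dB → -5.9625 dBu.
Stage 3: -5.9625 dBu is 6.4375 dB over -12.4 dBu; at 3.2:1 that becomes 2.011719 dB over, giving -10.388281 dBu.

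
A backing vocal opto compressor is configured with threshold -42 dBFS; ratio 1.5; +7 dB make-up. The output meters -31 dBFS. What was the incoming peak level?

-36 dBFS

Remove make-up: -31 − 7 = -38 dBFS.
Post-compression overshoot = -38 − (-42) = 4 dB.
Undo the ratio: input overshoot = 4 × 1.5 = 6 dB, giving input = -36 dBFS.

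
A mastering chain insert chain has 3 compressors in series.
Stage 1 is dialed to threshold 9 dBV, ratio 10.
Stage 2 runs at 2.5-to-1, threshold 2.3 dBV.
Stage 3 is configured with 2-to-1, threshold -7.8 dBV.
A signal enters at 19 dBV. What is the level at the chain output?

-1.21 dBV

Stage 1: 19 dBV is 10 dB over 9 dBV; at 10:1 that becomes 1 dB over, giving 10 dBV.
Stage 2: overshoot 7.7 dB → 7.7/2.5 = 3.08 dB → 5.38 dBV.
Stage 3: overshoot 13.18 dB → 13.18/2 = 6.59 dB → -1.21 dBV.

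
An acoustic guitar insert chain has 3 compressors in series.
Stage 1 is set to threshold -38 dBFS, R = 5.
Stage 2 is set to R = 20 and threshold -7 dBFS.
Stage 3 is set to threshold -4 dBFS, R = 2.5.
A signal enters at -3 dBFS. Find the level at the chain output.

-31 dBFS

Stage 1: 35 dB above -38 dBFS, reduced 5:1 to 7 dB above → -31 dBFS.
Stage 2: below threshold (-31 ≤ -7); passes unchanged; output -31 dBFS.
Stage 3: -31 dBFS is at or below the -4 dBFS threshold — no compression; output -31 dBFS.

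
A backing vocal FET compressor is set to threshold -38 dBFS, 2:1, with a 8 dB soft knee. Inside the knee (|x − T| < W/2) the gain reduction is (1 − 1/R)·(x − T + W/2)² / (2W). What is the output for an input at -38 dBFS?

-38.5 dBFS

x − T + W/2 = -38 − (-38) + 4 = 4.
GR = (1 − 1/2) × 4² / 16 = 0.5 × 16 / 16 = 0.5 dB.
Output = -38 − 0.5 = -38.5 dBFS.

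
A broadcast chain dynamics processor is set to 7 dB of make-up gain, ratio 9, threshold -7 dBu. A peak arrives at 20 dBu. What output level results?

The input is 27 dB above the -7 dBu threshold.
The 27 dB excess becomes 3 dB after 9:1 reduction.
So the level is -7 + 3 = -4 dBu; make-up adds 7 dB, giving 3 dBu.

3 dBu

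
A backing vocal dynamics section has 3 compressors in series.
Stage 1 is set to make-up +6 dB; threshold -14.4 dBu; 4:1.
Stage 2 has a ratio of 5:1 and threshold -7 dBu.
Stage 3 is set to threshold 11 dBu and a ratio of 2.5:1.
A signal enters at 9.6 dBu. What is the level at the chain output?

-6.08 dBu

Stage 1: overshoot 24 dB → 24/4 = 6 dB → -8.4 dBu; +6 dB make-up → -2.4 dBu.
Stage 2: 4.6 dB above -7 dBu, reduced 5:1 to 0.92 dB above → -6.08 dBu.
Stage 3: -6.08 dBu ≤ 11 dBu, so stage 3 doesn't engage; output -6.08 dBu.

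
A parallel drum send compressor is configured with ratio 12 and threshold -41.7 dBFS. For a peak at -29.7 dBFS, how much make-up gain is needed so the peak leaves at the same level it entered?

Overshoot 12 dB → 12/12 = 1 dB after compression, so the compressed level is -41.7 + 1 = -40.7 dBFS.
Make-up = target − compressed = -29.7 − (-40.7) = 11 dB.

11 dB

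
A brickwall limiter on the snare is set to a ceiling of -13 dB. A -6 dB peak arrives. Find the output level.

-13 dB

The limiter clamps the peak to its -13 dB ceiling.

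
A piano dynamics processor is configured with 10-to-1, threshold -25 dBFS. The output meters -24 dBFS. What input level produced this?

That's 1 dB above the -25 dBFS threshold.
Before 10:1 compression the overshoot was 1 × 10 = 10 dB, so input = -25 + 10 = -15 dBFS.

-15 dBFS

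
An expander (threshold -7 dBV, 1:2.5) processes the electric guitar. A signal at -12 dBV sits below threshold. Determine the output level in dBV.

The input is 5 dB below the -7 dBV threshold.
A 1:2.5 expander multiplies undershoot by 2.5: 5 × 2.5 = 12.5 dB below threshold.
Output = -7 − 12.5 = -19.5 dBV.

-19.5 dBV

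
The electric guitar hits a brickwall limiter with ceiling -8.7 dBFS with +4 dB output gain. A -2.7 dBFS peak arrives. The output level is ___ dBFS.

A brickwall limiter is an ∞:1 compressor: any input above the ceiling is clamped to -8.7 dBFS.
Output gain then adds 4 dB: -8.7 + 4 = -4.7 dBFS.

-4.7 dBFS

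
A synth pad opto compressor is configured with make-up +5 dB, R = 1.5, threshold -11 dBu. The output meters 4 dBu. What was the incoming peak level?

Before make-up, the level was 4 − 5 = -1 dBu.
That's 10 dB above the -11 dBu threshold.
Undo the ratio: input overshoot = 10 × 1.5 = 15 dB, giving input = 4 dBu.

4 dBu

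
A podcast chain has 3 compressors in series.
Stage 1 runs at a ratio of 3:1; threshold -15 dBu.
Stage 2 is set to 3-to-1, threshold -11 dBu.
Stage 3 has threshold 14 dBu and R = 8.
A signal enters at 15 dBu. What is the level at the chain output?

-9 dBu

Stage 1: overshoot 30 dB → 30/3 = 10 dB → -5 dBu.
Stage 2: overshoot 6 dB → 6/3 = 2 dB → -9 dBu.
Stage 3: below threshold (-9 ≤ 14); passes unchanged; output -9 dBu.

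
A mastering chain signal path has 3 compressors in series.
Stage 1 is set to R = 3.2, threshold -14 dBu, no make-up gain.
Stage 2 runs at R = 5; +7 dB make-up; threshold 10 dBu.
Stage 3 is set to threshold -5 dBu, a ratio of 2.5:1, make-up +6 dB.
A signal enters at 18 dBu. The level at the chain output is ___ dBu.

4.2 dBu

Stage 1: 18 dBu is 32 dB over -14 dBu; at 3.2:1 that becomes 10 dB over, giving -4 dBu.
Stage 2: -4 dBu is at or below the 10 dBu threshold — no compression; make-up brings it to 3 dBu.
Stage 3: overshoot 8 dB → 8/2.5 = 3.2 dB → -1.8 dBu; +6 dB make-up → 4.2 dBu.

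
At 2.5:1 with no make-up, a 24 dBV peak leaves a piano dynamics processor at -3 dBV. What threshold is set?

-21 dBV

Input is 45 dB above T (since output overshoot × R = input overshoot: (-3 − T)·2.5 = 24 − T gives T = -21 dBV).
Check: -21 + (24 − (-21))/2.5 = -21 + 18 = -3 dBV. ✓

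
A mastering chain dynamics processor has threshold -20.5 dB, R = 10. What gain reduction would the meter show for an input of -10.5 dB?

Overshoot = -10.5 − (-20.5) = 10 dB.
A 10:1 ratio leaves 1 dB of that excess.
GR = overshoot in − overshoot out = 10 − 1 = 9 dB.

9 dB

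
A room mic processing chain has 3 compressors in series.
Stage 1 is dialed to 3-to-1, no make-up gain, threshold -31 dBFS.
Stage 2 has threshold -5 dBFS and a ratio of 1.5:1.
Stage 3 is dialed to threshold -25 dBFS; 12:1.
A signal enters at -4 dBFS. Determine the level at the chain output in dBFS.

Stage 1: overshoot 27 dB → 27/3 = 9 dB → -22 dBFS.
Stage 2: -22 dBFS is at or below the -5 dBFS threshold — no compression; output -22 dBFS.
Stage 3: -22 dBFS is 3 dB over -25 dBFS; at 12:1 that becomes 0.25 dB over, giving -24.75 dBFS.

-24.75 dBFS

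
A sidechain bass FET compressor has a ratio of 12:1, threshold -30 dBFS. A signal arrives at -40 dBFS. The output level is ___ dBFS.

-40 dBFS

-40 dBFS is 10 dB below the -30 dBFS threshold, so no gain reduction is applied.
Output = input = -40 dBFS.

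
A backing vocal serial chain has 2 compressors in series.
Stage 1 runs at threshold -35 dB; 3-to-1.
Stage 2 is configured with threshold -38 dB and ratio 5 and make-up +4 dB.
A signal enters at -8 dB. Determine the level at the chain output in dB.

-31.6 dB

Stage 1: overshoot 27 dB → 27/3 = 9 dB → -26 dB.
Stage 2: 12 dB above -38 dB, reduced 5:1 to 2.4 dB above → -35.6 dB; +4 dB make-up → -31.6 dB.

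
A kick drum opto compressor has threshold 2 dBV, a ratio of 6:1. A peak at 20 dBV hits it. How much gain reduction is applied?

Overshoot = 20 − 2 = 18 dB.
A 6:1 ratio leaves 3 dB of that excess.
GR = overshoot in − overshoot out = 18 − 3 = 15 dB.

15 dB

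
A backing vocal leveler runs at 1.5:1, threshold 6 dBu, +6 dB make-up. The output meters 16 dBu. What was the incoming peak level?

12 dBu

Remove make-up: 16 − 6 = 10 dBu.
Post-compression overshoot = 10 − 6 = 4 dB.
Input overshoot = R × output overshoot = 6 dB → input = 6 + 6 = 12 dBu.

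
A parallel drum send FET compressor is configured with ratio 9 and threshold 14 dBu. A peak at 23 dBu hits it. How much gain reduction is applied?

8 dB

23 dBu exceeds the threshold by 9 dB.
A 9:1 ratio leaves 1 dB of that excess.
So the signal is attenuated by 9 − 1 = 8 dB.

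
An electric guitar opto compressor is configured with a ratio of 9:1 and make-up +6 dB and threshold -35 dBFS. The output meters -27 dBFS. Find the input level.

-17 dBFS

Remove make-up: -27 − 6 = -33 dBFS.
The compressed level sits -33 − (-35) = 2 dB over threshold.
Before 9:1 compression the overshoot was 2 × 9 = 18 dB, so input = -35 + 18 = -17 dBFS.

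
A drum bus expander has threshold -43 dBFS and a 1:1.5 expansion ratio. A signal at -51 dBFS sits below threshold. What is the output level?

Below threshold, a 1:1.5 expander applies gain = (1.5−1)×(T − x) of attenuation.
(1.5−1) × 8 = 4 dB, so output = -51 − 4 = -55 dBFS.

-55 dBFS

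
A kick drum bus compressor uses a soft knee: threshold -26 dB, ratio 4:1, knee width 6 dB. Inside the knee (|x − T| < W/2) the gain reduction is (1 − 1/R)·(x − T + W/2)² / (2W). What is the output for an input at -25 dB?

x − T + W/2 = -25 − (-26) + 3 = 4.
GR = (1 − 1/4) × 4² / 12 = 0.75 × 16 / 12 = 1 dB.
Output = -25 − 1 = -26 dB.

-26 dB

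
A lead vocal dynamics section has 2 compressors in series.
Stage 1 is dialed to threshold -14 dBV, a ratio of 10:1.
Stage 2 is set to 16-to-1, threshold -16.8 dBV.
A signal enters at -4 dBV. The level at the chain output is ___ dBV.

-16.5625 dBV

Stage 1: 10 dB above -14 dBV, reduced 10:1 to 1 dB above → -13 dBV.
Stage 2: overshoot 3.8 dB → 3.8/16 = 0.2375 dB → -16.5625 dBV.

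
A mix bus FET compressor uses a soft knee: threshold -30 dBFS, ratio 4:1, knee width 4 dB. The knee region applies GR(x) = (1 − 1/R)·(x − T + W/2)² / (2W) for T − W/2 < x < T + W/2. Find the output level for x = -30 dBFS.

x − T + W/2 = -30 − (-30) + 2 = 2.
GR = (1 − 1/4) × 2² / 8 = 0.75 × 4 / 8 = 0.375 dB.
Output = -30 − 0.375 = -30.375 dBFS.

-30.375 dBFS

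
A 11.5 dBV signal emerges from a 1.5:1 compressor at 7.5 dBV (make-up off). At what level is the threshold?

-0.5 dBV

Input is 12 dB above T (since output overshoot × R = input overshoot: (7.5 − T)·1.5 = 11.5 − T gives T = -0.5 dBV).
Check: -0.5 + (11.5 − (-0.5))/1.5 = -0.5 + 8 = 7.5 dBV. ✓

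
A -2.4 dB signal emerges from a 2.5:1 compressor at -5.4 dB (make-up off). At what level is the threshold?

-7.4 dB

Input is 5 dB above T (since output overshoot × R = input overshoot: (-5.4 − T)·2.5 = -2.4 − T gives T = -7.4 dB).
Check: -7.4 + (-2.4 − (-7.4))/2.5 = -7.4 + 2 = -5.4 dB. ✓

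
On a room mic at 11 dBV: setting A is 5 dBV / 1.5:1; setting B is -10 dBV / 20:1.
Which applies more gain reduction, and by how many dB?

B, by 17.95 dB

A: GR = 6 − 6/1.5 = 2 dB.
B: GR = 21 − 21/20 = 19.95 dB.
B reduces 17.95 dB more.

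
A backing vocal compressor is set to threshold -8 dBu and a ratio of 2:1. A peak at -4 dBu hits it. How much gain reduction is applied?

-4 dBu exceeds the threshold by 4 dB.
After 2:1 compression the overshoot becomes 4/2 = 2 dB.
GR = overshoot in − overshoot out = 4 − 2 = 2 dB.

2 dB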